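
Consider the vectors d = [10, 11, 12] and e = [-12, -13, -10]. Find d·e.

d · e = 10·(-12) + 11·(-13) + 12·(-10) = -120 - 143 - 120 = -383

-383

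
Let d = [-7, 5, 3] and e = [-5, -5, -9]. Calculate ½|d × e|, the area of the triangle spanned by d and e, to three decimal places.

i: 5·(-9) - 3·(-5) = -45 - (-15) = -30
j: 3·(-5) - (-7)·(-9) = -15 - 63 = -78
k: (-7)·(-5) - 5·(-5) = 35 - (-25) = 60
d × e = (-30, -78, 60)
|d × e| = √((-30)² + (-78)² + 60²) = √10584 ≈ 102.8786
area = ½ · 102.8786 ≈ 51.439

51.439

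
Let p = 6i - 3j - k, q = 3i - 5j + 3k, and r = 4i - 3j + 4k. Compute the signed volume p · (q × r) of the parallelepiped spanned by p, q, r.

-77

q × r:
i: (-5)·4 - 3·(-3) = -20 - (-9) = -11
j: 3·4 - 3·4 = 12 - 12 = 0
k: 3·(-3) - (-5)·4 = -9 - (-20) = 11
q × r = (-11, 0, 11)
p · (q × r) = 6·(-11) + (-3)·0 + (-1)·11 = -66 + 0 - 11 = -77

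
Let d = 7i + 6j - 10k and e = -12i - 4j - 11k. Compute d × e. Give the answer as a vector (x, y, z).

(-106, 197, 44)

i: 6·(-11) - (-10)·(-4) = -66 - 40 = -106
j: (-10)·(-12) - 7·(-11) = 120 - (-77) = 197
k: 7·(-4) - 6·(-12) = -28 - (-72) = 44
d × e = (-106, 197, 44)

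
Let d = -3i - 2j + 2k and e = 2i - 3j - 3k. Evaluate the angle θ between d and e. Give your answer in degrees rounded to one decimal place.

108.1

d · e = (-3)·2 + (-2)·(-3) + 2·(-3) = -6 + 6 - 6 = -6
|d|² = 9 + 4 + 4 = 17,  |d| = √17 ≈ 4.123106
|e|² = 4 + 9 + 9 = 22,  |e| = √22 ≈ 4.690416
cos θ = -6 / (4.123106 · 4.690416) ≈ -0.31025
θ = arccos(-0.31025) ≈ 108.1°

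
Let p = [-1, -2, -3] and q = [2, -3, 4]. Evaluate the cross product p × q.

(-17, -2, 7)

i: (-2)·4 - (-3)·(-3) = -8 - 9 = -17
j: (-3)·2 - (-1)·4 = -6 - (-4) = -2
k: (-1)·(-3) - (-2)·2 = 3 - (-4) = 7
p × q = (-17, -2, 7)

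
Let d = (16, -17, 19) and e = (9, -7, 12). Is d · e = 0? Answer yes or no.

d · e = 16·9 + (-17)·(-7) + 19·12 = 144 + 119 + 228 = 491
Nonzero, so the vectors are not orthogonal.

no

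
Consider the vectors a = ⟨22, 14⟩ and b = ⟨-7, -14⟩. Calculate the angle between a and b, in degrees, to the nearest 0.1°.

a · b = 22·(-7) + 14·(-14) = -154 - 196 = -350
|a|² = 484 + 196 = 680,  |a| = √680 ≈ 26.076810
|b|² = 49 + 196 = 245,  |b| = √245 ≈ 15.652476
cos θ = -350 / (26.076810 · 15.652476) ≈ -0.85749
θ = arccos(-0.85749) ≈ 149.0°

149.0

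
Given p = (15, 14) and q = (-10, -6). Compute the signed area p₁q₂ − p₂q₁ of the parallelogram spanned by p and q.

15·(-6) - 14·(-10) = -90 - (-140) = 50

50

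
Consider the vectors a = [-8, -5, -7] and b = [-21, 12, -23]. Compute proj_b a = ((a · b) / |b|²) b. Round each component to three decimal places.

a · b = (-8)·(-21) + (-5)·12 + (-7)·(-23) = 168 - 60 + 161 = 269
|b|² = 441 + 144 + 529 = 1114
proj_b a = (269/1114) · (-21, 12, -23) ≈ (-5.071, 2.898, -5.554)

(-5.071, 2.898, -5.554)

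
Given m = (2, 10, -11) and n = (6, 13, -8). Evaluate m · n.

m · n = 2·6 + 10·13 + (-11)·(-8) = 12 + 130 + 88 = 230

230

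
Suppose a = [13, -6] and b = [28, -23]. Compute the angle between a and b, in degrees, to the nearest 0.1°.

a · b = 13·28 + (-6)·(-23) = 364 + 138 = 502
|a|² = 169 + 36 = 205,  |a| = √205 ≈ 14.317821
|b|² = 784 + 529 = 1313,  |b| = √1313 ≈ 36.235342
cos θ = 502 / (14.317821 · 36.235342) ≈ 0.96760
θ = arccos(0.96760) ≈ 14.6°

14.6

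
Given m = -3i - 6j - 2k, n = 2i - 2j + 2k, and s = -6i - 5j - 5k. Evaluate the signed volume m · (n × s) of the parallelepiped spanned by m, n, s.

-4

n × s:
i: (-2)·(-5) - 2·(-5) = 10 - (-10) = 20
j: 2·(-6) - 2·(-5) = -12 - (-10) = -2
k: 2·(-5) - (-2)·(-6) = -10 - 12 = -22
n × s = (20, -2, -22)
m · (n × s) = (-3)·20 + (-6)·(-2) + (-2)·(-22) = -60 + 12 + 44 = -4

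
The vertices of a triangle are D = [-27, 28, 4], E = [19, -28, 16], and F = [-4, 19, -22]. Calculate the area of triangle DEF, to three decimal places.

1159.392

DE = (46, -56, 12),  DF = (23, -9, -26)
i: (-56)·(-26) - 12·(-9) = 1456 - (-108) = 1564
j: 12·23 - 46·(-26) = 276 - (-1196) = 1472
k: 46·(-9) - (-56)·23 = -414 - (-1288) = 874
DE × DF = (1564, 1472, 874)
|DE × DF| = √5376756 ≈ 2318.7833
area = ½ · 2318.7833 ≈ 1159.392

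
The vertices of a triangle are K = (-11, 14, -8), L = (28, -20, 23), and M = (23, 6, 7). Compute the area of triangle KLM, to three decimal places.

500.235

KL = (39, -34, 31),  KM = (34, -8, 15)
i: (-34)·15 - 31·(-8) = -510 - (-248) = -262
j: 31·34 - 39·15 = 1054 - 585 = 469
k: 39·(-8) - (-34)·34 = -312 - (-1156) = 844
KL × KM = (-262, 469, 844)
|KL × KM| = √1000941 ≈ 1000.4704
area = ½ · 1000.4704 ≈ 500.235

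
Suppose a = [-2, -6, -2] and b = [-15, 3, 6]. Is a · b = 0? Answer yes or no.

yes

a · b = (-2)·(-15) + (-6)·3 + (-2)·6 = 30 - 18 - 12 = 0
Zero, so the vectors are orthogonal.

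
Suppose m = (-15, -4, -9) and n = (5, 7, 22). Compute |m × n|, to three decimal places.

i: (-4)·22 - (-9)·7 = -88 - (-63) = -25
j: (-9)·5 - (-15)·22 = -45 - (-330) = 285
k: (-15)·7 - (-4)·5 = -105 - (-20) = -85
m × n = (-25, 285, -85)
|m × n| = √((-25)² + 285² + (-85)²) = √89075 ≈ 298.4544

298.454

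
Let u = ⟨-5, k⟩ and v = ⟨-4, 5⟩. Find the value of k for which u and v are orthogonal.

-4

u · v = (-5)·(-4) + k·5 = 20 + 5k
Set equal to 0: 5k = -20, so k = -4.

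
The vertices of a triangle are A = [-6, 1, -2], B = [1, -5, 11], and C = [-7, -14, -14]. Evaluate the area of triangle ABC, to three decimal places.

148.872

AB = (7, -6, 13),  AC = (-1, -15, -12)
i: (-6)·(-12) - 13·(-15) = 72 - (-195) = 267
j: 13·(-1) - 7·(-12) = -13 - (-84) = 71
k: 7·(-15) - (-6)·(-1) = -105 - 6 = -111
AB × AC = (267, 71, -111)
|AB × AC| = √88651 ≈ 297.7432
area = ½ · 297.7432 ≈ 148.872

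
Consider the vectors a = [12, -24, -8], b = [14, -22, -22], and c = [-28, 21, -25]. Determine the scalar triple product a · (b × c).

-8464

b × c:
i: (-22)·(-25) - (-22)·21 = 550 - (-462) = 1012
j: (-22)·(-28) - 14·(-25) = 616 - (-350) = 966
k: 14·21 - (-22)·(-28) = 294 - 616 = -322
b × c = (1012, 966, -322)
a · (b × c) = 12·1012 + (-24)·966 + (-8)·(-322) = 12144 - 23184 + 2576 = -8464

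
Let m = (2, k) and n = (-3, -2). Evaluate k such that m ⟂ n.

m · n = 2·(-3) + k·(-2) = -6 - 2k
Set equal to 0: -2k = 6, so k = -3.

-3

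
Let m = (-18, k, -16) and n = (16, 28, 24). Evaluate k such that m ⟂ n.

m · n = (-18)·16 + k·28 + (-16)·24 = -672 + 28k
Set equal to 0: 28k = 672, so k = 24.

24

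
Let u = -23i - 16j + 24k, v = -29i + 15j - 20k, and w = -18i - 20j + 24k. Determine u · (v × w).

v × w:
i: 15·24 - (-20)·(-20) = 360 - 400 = -40
j: (-20)·(-18) - (-29)·24 = 360 - (-696) = 1056
k: (-29)·(-20) - 15·(-18) = 580 - (-270) = 850
v × w = (-40, 1056, 850)
u · (v × w) = (-23)·(-40) + (-16)·1056 + 24·850 = 920 - 16896 + 20400 = 4424

4424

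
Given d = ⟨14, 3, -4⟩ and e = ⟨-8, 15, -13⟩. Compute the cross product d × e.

i: 3·(-13) - (-4)·15 = -39 - (-60) = 21
j: (-4)·(-8) - 14·(-13) = 32 - (-182) = 214
k: 14·15 - 3·(-8) = 210 - (-24) = 234
d × e = (21, 214, 234)

(21, 214, 234)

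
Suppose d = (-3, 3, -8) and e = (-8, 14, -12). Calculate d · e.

d · e = (-3)·(-8) + 3·14 + (-8)·(-12) = 24 + 42 + 96 = 162

162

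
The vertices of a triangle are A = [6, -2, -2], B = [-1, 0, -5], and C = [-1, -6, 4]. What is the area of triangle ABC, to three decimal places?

AB = (-7, 2, -3),  AC = (-7, -4, 6)
i: 2·6 - (-3)·(-4) = 12 - 12 = 0
j: (-3)·(-7) - (-7)·6 = 21 - (-42) = 63
k: (-7)·(-4) - 2·(-7) = 28 - (-14) = 42
AB × AC = (0, 63, 42)
|AB × AC| = √5733 ≈ 75.7166
area = ½ · 75.7166 ≈ 37.858

37.858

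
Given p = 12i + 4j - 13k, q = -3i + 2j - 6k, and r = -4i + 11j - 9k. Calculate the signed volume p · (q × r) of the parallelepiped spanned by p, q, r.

q × r:
i: 2·(-9) - (-6)·11 = -18 - (-66) = 48
j: (-6)·(-4) - (-3)·(-9) = 24 - 27 = -3
k: (-3)·11 - 2·(-4) = -33 - (-8) = -25
q × r = (48, -3, -25)
p · (q × r) = 12·48 + 4·(-3) + (-13)·(-25) = 576 - 12 + 325 = 889

889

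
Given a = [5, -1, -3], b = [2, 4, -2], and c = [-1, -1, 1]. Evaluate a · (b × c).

b × c:
i: 4·1 - (-2)·(-1) = 4 - 2 = 2
j: (-2)·(-1) - 2·1 = 2 - 2 = 0
k: 2·(-1) - 4·(-1) = -2 - (-4) = 2
b × c = (2, 0, 2)
a · (b × c) = 5·2 + (-1)·0 + (-3)·2 = 10 + 0 - 6 = 4

4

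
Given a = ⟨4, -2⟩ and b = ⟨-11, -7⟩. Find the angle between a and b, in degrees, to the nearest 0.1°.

121.0

a · b = 4·(-11) + (-2)·(-7) = -44 + 14 = -30
|a|² = 16 + 4 = 20,  |a| = √20 ≈ 4.472136
|b|² = 121 + 49 = 170,  |b| = √170 ≈ 13.038405
cos θ = -30 / (4.472136 · 13.038405) ≈ -0.51450
θ = arccos(-0.51450) ≈ 121.0°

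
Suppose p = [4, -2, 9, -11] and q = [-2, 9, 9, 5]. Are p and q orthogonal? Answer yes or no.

p · q = 4·(-2) + (-2)·9 + 9·9 + (-11)·5 = -8 - 18 + 81 - 55 = 0
Zero, so the vectors are orthogonal.

yes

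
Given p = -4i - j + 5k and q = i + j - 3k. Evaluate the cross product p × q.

(-2, -7, -3)

i: (-1)·(-3) - 5·1 = 3 - 5 = -2
j: 5·1 - (-4)·(-3) = 5 - 12 = -7
k: (-4)·1 - (-1)·1 = -4 - (-1) = -3
p × q = (-2, -7, -3)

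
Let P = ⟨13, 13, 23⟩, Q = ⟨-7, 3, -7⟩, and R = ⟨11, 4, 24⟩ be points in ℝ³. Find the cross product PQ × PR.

PQ = (-20, -10, -30)
PR = (-2, -9, 1)
i: (-10)·1 - (-30)·(-9) = -10 - 270 = -280
j: (-30)·(-2) - (-20)·1 = 60 - (-20) = 80
k: (-20)·(-9) - (-10)·(-2) = 180 - 20 = 160
PQ × PR = (-280, 80, 160)

(-280, 80, 160)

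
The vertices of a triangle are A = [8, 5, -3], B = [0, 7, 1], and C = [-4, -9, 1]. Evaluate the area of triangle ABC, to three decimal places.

AB = (-8, 2, 4),  AC = (-12, -14, 4)
i: 2·4 - 4·(-14) = 8 - (-56) = 64
j: 4·(-12) - (-8)·4 = -48 - (-32) = -16
k: (-8)·(-14) - 2·(-12) = 112 - (-24) = 136
AB × AC = (64, -16, 136)
|AB × AC| = √22848 ≈ 151.1555
area = ½ · 151.1555 ≈ 75.578

75.578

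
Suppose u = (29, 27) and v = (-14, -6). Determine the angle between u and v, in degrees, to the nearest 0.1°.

u · v = 29·(-14) + 27·(-6) = -406 - 162 = -568
|u|² = 841 + 729 = 1570,  |u| = √1570 ≈ 39.623226
|v|² = 196 + 36 = 232,  |v| = √232 ≈ 15.231546
cos θ = -568 / (39.623226 · 15.231546) ≈ -0.94114
θ = arccos(-0.94114) ≈ 160.2°

160.2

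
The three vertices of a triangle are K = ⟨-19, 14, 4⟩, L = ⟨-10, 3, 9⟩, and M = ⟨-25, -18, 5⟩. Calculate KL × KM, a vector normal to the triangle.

KL = (9, -11, 5)
KM = (-6, -32, 1)
i: (-11)·1 - 5·(-32) = -11 - (-160) = 149
j: 5·(-6) - 9·1 = -30 - 9 = -39
k: 9·(-32) - (-11)·(-6) = -288 - 66 = -354
KL × KM = (149, -39, -354)

(149, -39, -354)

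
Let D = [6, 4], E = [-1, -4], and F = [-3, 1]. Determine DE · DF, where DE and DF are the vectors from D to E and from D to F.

DE = E − D = (-7, -8)
DF = F − D = (-9, -3)
DE · DF = (-7)·(-9) + (-8)·(-3) = 63 + 24 = 87

87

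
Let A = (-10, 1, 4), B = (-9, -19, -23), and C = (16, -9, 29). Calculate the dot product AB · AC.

AB = B − A = (1, -20, -27)
AC = C − A = (26, -10, 25)
AB · AC = 1·26 + (-20)·(-10) + (-27)·25 = 26 + 200 - 675 = -449

-449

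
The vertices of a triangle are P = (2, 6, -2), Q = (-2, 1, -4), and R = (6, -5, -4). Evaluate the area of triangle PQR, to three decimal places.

PQ = (-4, -5, -2),  PR = (4, -11, -2)
i: (-5)·(-2) - (-2)·(-11) = 10 - 22 = -12
j: (-2)·4 - (-4)·(-2) = -8 - 8 = -16
k: (-4)·(-11) - (-5)·4 = 44 - (-20) = 64
PQ × PR = (-12, -16, 64)
|PQ × PR| = √4496 ≈ 67.0522
area = ½ · 67.0522 ≈ 33.526

33.526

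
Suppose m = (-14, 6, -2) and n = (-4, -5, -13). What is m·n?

52

m · n = (-14)·(-4) + 6·(-5) + (-2)·(-13) = 56 - 30 + 26 = 52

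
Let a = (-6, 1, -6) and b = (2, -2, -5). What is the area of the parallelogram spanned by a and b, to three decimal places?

i: 1·(-5) - (-6)·(-2) = -5 - 12 = -17
j: (-6)·2 - (-6)·(-5) = -12 - 30 = -42
k: (-6)·(-2) - 1·2 = 12 - 2 = 10
a × b = (-17, -42, 10)
|a × b| = √((-17)² + (-42)² + 10²) = √2153 ≈ 46.4004

46.400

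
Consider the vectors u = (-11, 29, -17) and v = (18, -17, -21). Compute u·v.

-334

u · v = (-11)·18 + 29·(-17) + (-17)·(-21) = -198 - 493 + 357 = -334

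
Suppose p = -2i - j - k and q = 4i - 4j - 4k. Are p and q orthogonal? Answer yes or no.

yes

p · q = (-2)·4 + (-1)·(-4) + (-1)·(-4) = -8 + 4 + 4 = 0
Zero, so the vectors are orthogonal.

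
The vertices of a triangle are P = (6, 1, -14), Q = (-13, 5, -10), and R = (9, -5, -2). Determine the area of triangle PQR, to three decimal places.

PQ = (-19, 4, 4),  PR = (3, -6, 12)
i: 4·12 - 4·(-6) = 48 - (-24) = 72
j: 4·3 - (-19)·12 = 12 - (-228) = 240
k: (-19)·(-6) - 4·3 = 114 - 12 = 102
PQ × PR = (72, 240, 102)
|PQ × PR| = √73188 ≈ 270.5328
area = ½ · 270.5328 ≈ 135.266

135.266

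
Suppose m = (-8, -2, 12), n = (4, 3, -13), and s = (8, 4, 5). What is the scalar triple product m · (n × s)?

n × s:
i: 3·5 - (-13)·4 = 15 - (-52) = 67
j: (-13)·8 - 4·5 = -104 - 20 = -124
k: 4·4 - 3·8 = 16 - 24 = -8
n × s = (67, -124, -8)
m · (n × s) = (-8)·67 + (-2)·(-124) + 12·(-8) = -536 + 248 - 96 = -384

-384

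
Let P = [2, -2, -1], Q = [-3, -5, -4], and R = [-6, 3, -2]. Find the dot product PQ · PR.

PQ = Q − P = (-5, -3, -3)
PR = R − P = (-8, 5, -1)
PQ · PR = (-5)·(-8) + (-3)·5 + (-3)·(-1) = 40 - 15 + 3 = 28

28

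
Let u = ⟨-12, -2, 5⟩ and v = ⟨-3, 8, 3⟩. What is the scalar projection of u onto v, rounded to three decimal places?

u · v = (-12)·(-3) + (-2)·8 + 5·3 = 36 - 16 + 15 = 35
|v| = √(9 + 64 + 9) = √82 ≈ 9.0554
comp_v u = 35 / √82 ≈ 3.865

3.865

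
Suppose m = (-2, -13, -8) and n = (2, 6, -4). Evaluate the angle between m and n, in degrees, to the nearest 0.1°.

115.7

m · n = (-2)·2 + (-13)·6 + (-8)·(-4) = -4 - 78 + 32 = -50
|m|² = 4 + 169 + 64 = 237,  |m| = √237 ≈ 15.394804
|n|² = 4 + 36 + 16 = 56,  |n| = √56 ≈ 7.483315
cos θ = -50 / (15.394804 · 7.483315) ≈ -0.43401
θ = arccos(-0.43401) ≈ 115.7°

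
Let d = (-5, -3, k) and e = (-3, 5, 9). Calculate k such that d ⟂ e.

d · e = (-5)·(-3) + (-3)·5 + k·9 = 0 + 9k
Set equal to 0: 9k = 0, so k = 0.

0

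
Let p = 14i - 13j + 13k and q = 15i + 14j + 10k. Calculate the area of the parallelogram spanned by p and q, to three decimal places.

i: (-13)·10 - 13·14 = -130 - 182 = -312
j: 13·15 - 14·10 = 195 - 140 = 55
k: 14·14 - (-13)·15 = 196 - (-195) = 391
p × q = (-312, 55, 391)
|p × q| = √((-312)² + 55² + 391²) = √253250 ≈ 503.2395

503.240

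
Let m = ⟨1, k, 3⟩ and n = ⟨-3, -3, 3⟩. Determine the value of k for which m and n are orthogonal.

m · n = 1·(-3) + k·(-3) + 3·3 = 6 - 3k
Set equal to 0: -3k = -6, so k = 2.

2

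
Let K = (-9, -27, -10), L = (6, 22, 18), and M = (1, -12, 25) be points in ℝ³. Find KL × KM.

KL = (15, 49, 28)
KM = (10, 15, 35)
i: 49·35 - 28·15 = 1715 - 420 = 1295
j: 28·10 - 15·35 = 280 - 525 = -245
k: 15·15 - 49·10 = 225 - 490 = -265
KL × KM = (1295, -245, -265)

(1295, -245, -265)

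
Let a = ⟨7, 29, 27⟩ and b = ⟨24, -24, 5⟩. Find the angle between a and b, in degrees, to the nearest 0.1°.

a · b = 7·24 + 29·(-24) + 27·5 = 168 - 696 + 135 = -393
|a|² = 49 + 841 + 729 = 1619,  |a| = √1619 ≈ 40.236799
|b|² = 576 + 576 + 25 = 1177,  |b| = √1177 ≈ 34.307434
cos θ = -393 / (40.236799 · 34.307434) ≈ -0.28470
θ = arccos(-0.28470) ≈ 106.5°

106.5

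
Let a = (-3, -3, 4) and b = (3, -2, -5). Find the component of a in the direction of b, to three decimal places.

-3.731

a · b = (-3)·3 + (-3)·(-2) + 4·(-5) = -9 + 6 - 20 = -23
|b| = √(9 + 4 + 25) = √38 ≈ 6.1644
comp_b a = -23 / √38 ≈ -3.731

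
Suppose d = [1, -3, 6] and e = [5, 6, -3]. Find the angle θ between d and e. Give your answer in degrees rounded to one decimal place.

123.1

d · e = 1·5 + (-3)·6 + 6·(-3) = 5 - 18 - 18 = -31
|d|² = 1 + 9 + 36 = 46,  |d| = √46 ≈ 6.782330
|e|² = 25 + 36 + 9 = 70,  |e| = √70 ≈ 8.366600
cos θ = -31 / (6.782330 · 8.366600) ≈ -0.54630
θ = arccos(-0.54630) ≈ 123.1°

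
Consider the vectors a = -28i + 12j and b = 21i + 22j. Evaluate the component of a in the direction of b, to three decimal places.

-10.653

a · b = (-28)·21 + 12·22 = -588 + 264 = -324
|b| = √(441 + 484) = √925 ≈ 30.4138
comp_b a = -324 / √925 ≈ -10.653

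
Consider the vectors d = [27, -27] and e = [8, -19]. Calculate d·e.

d · e = 27·8 + (-27)·(-19) = 216 + 513 = 729

729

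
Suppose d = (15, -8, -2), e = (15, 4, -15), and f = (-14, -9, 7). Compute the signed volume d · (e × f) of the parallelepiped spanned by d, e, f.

e × f:
i: 4·7 - (-15)·(-9) = 28 - 135 = -107
j: (-15)·(-14) - 15·7 = 210 - 105 = 105
k: 15·(-9) - 4·(-14) = -135 - (-56) = -79
e × f = (-107, 105, -79)
d · (e × f) = 15·(-107) + (-8)·105 + (-2)·(-79) = -1605 - 840 + 158 = -2287

-2287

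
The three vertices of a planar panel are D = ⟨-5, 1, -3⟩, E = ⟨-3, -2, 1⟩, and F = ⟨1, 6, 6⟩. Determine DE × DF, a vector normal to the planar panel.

(-47, 6, 28)

DE = (2, -3, 4)
DF = (6, 5, 9)
i: (-3)·9 - 4·5 = -27 - 20 = -47
j: 4·6 - 2·9 = 24 - 18 = 6
k: 2·5 - (-3)·6 = 10 - (-18) = 28
DE × DF = (-47, 6, 28)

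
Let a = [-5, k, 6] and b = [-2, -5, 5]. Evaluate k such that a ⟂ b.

a · b = (-5)·(-2) + k·(-5) + 6·5 = 40 - 5k
Set equal to 0: -5k = -40, so k = 8.

8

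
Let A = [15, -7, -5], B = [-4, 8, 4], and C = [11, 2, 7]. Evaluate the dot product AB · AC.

AB = B − A = (-19, 15, 9)
AC = C − A = (-4, 9, 12)
AB · AC = (-19)·(-4) + 15·9 + 9·12 = 76 + 135 + 108 = 319

319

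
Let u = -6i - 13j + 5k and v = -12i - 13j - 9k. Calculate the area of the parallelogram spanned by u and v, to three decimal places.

i: (-13)·(-9) - 5·(-13) = 117 - (-65) = 182
j: 5·(-12) - (-6)·(-9) = -60 - 54 = -114
k: (-6)·(-13) - (-13)·(-12) = 78 - 156 = -78
u × v = (182, -114, -78)
|u × v| = √(182² + (-114)² + (-78)²) = √52204 ≈ 228.4819

228.482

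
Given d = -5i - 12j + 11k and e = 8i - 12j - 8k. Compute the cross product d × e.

(228, 48, 156)

i: (-12)·(-8) - 11·(-12) = 96 - (-132) = 228
j: 11·8 - (-5)·(-8) = 88 - 40 = 48
k: (-5)·(-12) - (-12)·8 = 60 - (-96) = 156
d × e = (228, 48, 156)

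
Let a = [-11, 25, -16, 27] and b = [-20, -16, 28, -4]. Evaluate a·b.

a · b = (-11)·(-20) + 25·(-16) + (-16)·28 + 27·(-4) = 220 - 400 - 448 - 108 = -736

-736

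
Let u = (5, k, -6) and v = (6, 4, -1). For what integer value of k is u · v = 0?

-9

u · v = 5·6 + k·4 + (-6)·(-1) = 36 + 4k
Set equal to 0: 4k = -36, so k = -9.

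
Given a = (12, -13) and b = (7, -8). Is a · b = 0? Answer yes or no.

a · b = 12·7 + (-13)·(-8) = 84 + 104 = 188
Nonzero, so the vectors are not orthogonal.

no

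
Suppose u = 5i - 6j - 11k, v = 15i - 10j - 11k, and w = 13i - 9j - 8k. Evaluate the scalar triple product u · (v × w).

v × w:
i: (-10)·(-8) - (-11)·(-9) = 80 - 99 = -19
j: (-11)·13 - 15·(-8) = -143 - (-120) = -23
k: 15·(-9) - (-10)·13 = -135 - (-130) = -5
v × w = (-19, -23, -5)
u · (v × w) = 5·(-19) + (-6)·(-23) + (-11)·(-5) = -95 + 138 + 55 = 98

98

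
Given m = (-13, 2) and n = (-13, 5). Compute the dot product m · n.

m · n = (-13)·(-13) + 2·5 = 169 + 10 = 179

179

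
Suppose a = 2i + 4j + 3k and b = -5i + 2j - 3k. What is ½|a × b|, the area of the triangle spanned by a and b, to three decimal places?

i: 4·(-3) - 3·2 = -12 - 6 = -18
j: 3·(-5) - 2·(-3) = -15 - (-6) = -9
k: 2·2 - 4·(-5) = 4 - (-20) = 24
a × b = (-18, -9, 24)
|a × b| = √((-18)² + (-9)² + 24²) = √981 ≈ 31.3209
area = ½ · 31.3209 ≈ 15.660

15.660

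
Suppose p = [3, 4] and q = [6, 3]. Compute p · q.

30

p · q = 3·6 + 4·3 = 18 + 12 = 30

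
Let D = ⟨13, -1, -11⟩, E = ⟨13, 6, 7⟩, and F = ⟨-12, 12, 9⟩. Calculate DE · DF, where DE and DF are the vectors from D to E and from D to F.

451

DE = E − D = (0, 7, 18)
DF = F − D = (-25, 13, 20)
DE · DF = 0·(-25) + 7·13 + 18·20 = 0 + 91 + 360 = 451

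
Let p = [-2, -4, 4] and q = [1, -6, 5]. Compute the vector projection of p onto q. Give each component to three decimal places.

(0.677, -4.065, 3.387)

p · q = (-2)·1 + (-4)·(-6) + 4·5 = -2 + 24 + 20 = 42
|q|² = 1 + 36 + 25 = 62
proj_q p = (42/62) · (1, -6, 5) ≈ (0.677, -4.065, 3.387)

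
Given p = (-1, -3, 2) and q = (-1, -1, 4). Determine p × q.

i: (-3)·4 - 2·(-1) = -12 - (-2) = -10
j: 2·(-1) - (-1)·4 = -2 - (-4) = 2
k: (-1)·(-1) - (-3)·(-1) = 1 - 3 = -2
p × q = (-10, 2, -2)

(-10, 2, -2)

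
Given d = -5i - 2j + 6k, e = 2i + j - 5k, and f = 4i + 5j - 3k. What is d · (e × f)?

e × f:
i: 1·(-3) - (-5)·5 = -3 - (-25) = 22
j: (-5)·4 - 2·(-3) = -20 - (-6) = -14
k: 2·5 - 1·4 = 10 - 4 = 6
e × f = (22, -14, 6)
d · (e × f) = (-5)·22 + (-2)·(-14) + 6·6 = -110 + 28 + 36 = -46

-46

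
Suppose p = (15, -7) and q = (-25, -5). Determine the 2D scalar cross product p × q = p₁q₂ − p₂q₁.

15·(-5) - (-7)·(-25) = -75 - 175 = -250

-250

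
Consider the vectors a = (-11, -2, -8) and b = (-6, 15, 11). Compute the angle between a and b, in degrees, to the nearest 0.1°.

101.2

a · b = (-11)·(-6) + (-2)·15 + (-8)·11 = 66 - 30 - 88 = -52
|a|² = 121 + 4 + 64 = 189,  |a| = √189 ≈ 13.747727
|b|² = 36 + 225 + 121 = 382,  |b| = √382 ≈ 19.544820
cos θ = -52 / (13.747727 · 19.544820) ≈ -0.19353
θ = arccos(-0.19353) ≈ 101.2°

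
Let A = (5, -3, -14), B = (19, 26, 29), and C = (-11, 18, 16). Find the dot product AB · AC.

AB = B − A = (14, 29, 43)
AC = C − A = (-16, 21, 30)
AB · AC = 14·(-16) + 29·21 + 43·30 = -224 + 609 + 1290 = 1675

1675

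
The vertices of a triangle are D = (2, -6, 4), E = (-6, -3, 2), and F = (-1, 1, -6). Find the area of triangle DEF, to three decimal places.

44.556

DE = (-8, 3, -2),  DF = (-3, 7, -10)
i: 3·(-10) - (-2)·7 = -30 - (-14) = -16
j: (-2)·(-3) - (-8)·(-10) = 6 - 80 = -74
k: (-8)·7 - 3·(-3) = -56 - (-9) = -47
DE × DF = (-16, -74, -47)
|DE × DF| = √7941 ≈ 89.1123
area = ½ · 89.1123 ≈ 44.556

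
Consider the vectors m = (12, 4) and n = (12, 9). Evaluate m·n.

180

m · n = 12·12 + 4·9 = 144 + 36 = 180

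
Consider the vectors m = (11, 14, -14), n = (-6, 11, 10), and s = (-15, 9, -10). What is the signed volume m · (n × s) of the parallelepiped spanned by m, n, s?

n × s:
i: 11·(-10) - 10·9 = -110 - 90 = -200
j: 10·(-15) - (-6)·(-10) = -150 - 60 = -210
k: (-6)·9 - 11·(-15) = -54 - (-165) = 111
n × s = (-200, -210, 111)
m · (n × s) = 11·(-200) + 14·(-210) + (-14)·111 = -2200 - 2940 - 1554 = -6694

-6694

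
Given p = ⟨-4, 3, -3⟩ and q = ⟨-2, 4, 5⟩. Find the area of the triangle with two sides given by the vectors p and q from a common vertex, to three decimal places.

i: 3·5 - (-3)·4 = 15 - (-12) = 27
j: (-3)·(-2) - (-4)·5 = 6 - (-20) = 26
k: (-4)·4 - 3·(-2) = -16 - (-6) = -10
p × q = (27, 26, -10)
|p × q| = √(27² + 26² + (-10)²) = √1505 ≈ 38.7943
area = ½ · 38.7943 ≈ 19.397

19.397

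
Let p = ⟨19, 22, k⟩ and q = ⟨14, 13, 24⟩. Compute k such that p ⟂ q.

-23

p · q = 19·14 + 22·13 + k·24 = 552 + 24k
Set equal to 0: 24k = -552, so k = -23.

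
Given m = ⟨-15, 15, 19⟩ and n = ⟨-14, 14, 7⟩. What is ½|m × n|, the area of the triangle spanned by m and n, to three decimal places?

i: 15·7 - 19·14 = 105 - 266 = -161
j: 19·(-14) - (-15)·7 = -266 - (-105) = -161
k: (-15)·14 - 15·(-14) = -210 - (-210) = 0
m × n = (-161, -161, 0)
|m × n| = √((-161)² + (-161)² + 0²) = √51842 ≈ 227.6884
area = ½ · 227.6884 ≈ 113.844

113.844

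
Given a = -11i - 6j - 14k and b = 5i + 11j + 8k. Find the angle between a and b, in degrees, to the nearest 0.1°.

a · b = (-11)·5 + (-6)·11 + (-14)·8 = -55 - 66 - 112 = -233
|a|² = 121 + 36 + 196 = 353,  |a| = √353 ≈ 18.788294
|b|² = 25 + 121 + 64 = 210,  |b| = √210 ≈ 14.491377
cos θ = -233 / (18.788294 · 14.491377) ≈ -0.85577
θ = arccos(-0.85577) ≈ 148.8°

148.8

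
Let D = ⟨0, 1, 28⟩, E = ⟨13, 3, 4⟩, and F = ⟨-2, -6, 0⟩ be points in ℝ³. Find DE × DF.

(-224, 412, -87)

DE = (13, 2, -24)
DF = (-2, -7, -28)
i: 2·(-28) - (-24)·(-7) = -56 - 168 = -224
j: (-24)·(-2) - 13·(-28) = 48 - (-364) = 412
k: 13·(-7) - 2·(-2) = -91 - (-4) = -87
DE × DF = (-224, 412, -87)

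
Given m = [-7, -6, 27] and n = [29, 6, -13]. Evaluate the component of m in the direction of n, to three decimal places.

-18.243

m · n = (-7)·29 + (-6)·6 + 27·(-13) = -203 - 36 - 351 = -590
|n| = √(841 + 36 + 169) = √1046 ≈ 32.3419
comp_n m = -590 / √1046 ≈ -18.243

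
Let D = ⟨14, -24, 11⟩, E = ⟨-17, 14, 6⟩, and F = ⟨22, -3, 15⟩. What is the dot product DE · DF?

530

DE = E − D = (-31, 38, -5)
DF = F − D = (8, 21, 4)
DE · DF = (-31)·8 + 38·21 + (-5)·4 = -248 + 798 - 20 = 530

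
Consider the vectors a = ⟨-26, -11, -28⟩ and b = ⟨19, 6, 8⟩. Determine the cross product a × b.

(80, -324, 53)

i: (-11)·8 - (-28)·6 = -88 - (-168) = 80
j: (-28)·19 - (-26)·8 = -532 - (-208) = -324
k: (-26)·6 - (-11)·19 = -156 - (-209) = 53
a × b = (80, -324, 53)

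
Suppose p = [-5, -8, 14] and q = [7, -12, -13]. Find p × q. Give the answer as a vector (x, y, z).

(272, 33, 116)

i: (-8)·(-13) - 14·(-12) = 104 - (-168) = 272
j: 14·7 - (-5)·(-13) = 98 - 65 = 33
k: (-5)·(-12) - (-8)·7 = 60 - (-56) = 116
p × q = (272, 33, 116)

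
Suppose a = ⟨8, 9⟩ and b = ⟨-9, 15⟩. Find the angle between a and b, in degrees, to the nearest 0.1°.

72.6

a · b = 8·(-9) + 9·15 = -72 + 135 = 63
|a|² = 64 + 81 = 145,  |a| = √145 ≈ 12.041595
|b|² = 81 + 225 = 306,  |b| = √306 ≈ 17.492856
cos θ = 63 / (12.041595 · 17.492856) ≈ 0.29909
θ = arccos(0.29909) ≈ 72.6°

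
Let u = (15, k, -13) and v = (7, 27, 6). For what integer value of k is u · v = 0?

-1

u · v = 15·7 + k·27 + (-13)·6 = 27 + 27k
Set equal to 0: 27k = -27, so k = -1.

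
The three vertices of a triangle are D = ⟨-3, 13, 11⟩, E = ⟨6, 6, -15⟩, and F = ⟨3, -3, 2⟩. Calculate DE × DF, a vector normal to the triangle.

DE = (9, -7, -26)
DF = (6, -16, -9)
i: (-7)·(-9) - (-26)·(-16) = 63 - 416 = -353
j: (-26)·6 - 9·(-9) = -156 - (-81) = -75
k: 9·(-16) - (-7)·6 = -144 - (-42) = -102
DE × DF = (-353, -75, -102)

(-353, -75, -102)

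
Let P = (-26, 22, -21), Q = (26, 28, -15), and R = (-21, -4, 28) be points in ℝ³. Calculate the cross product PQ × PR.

PQ = (52, 6, 6)
PR = (5, -26, 49)
i: 6·49 - 6·(-26) = 294 - (-156) = 450
j: 6·5 - 52·49 = 30 - 2548 = -2518
k: 52·(-26) - 6·5 = -1352 - 30 = -1382
PQ × PR = (450, -2518, -1382)

(450, -2518, -1382)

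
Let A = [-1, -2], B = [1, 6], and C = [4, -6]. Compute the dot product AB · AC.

AB = B − A = (2, 8)
AC = C − A = (5, -4)
AB · AC = 2·5 + 8·(-4) = 10 - 32 = -22

-22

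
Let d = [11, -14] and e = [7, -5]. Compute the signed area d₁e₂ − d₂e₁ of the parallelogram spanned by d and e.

43

11·(-5) - (-14)·7 = -55 - (-98) = 43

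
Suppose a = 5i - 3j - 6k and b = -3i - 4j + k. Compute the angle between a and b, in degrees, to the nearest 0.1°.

102.2

a · b = 5·(-3) + (-3)·(-4) + (-6)·1 = -15 + 12 - 6 = -9
|a|² = 25 + 9 + 36 = 70,  |a| = √70 ≈ 8.366600
|b|² = 9 + 16 + 1 = 26,  |b| = √26 ≈ 5.099020
cos θ = -9 / (8.366600 · 5.099020) ≈ -0.21096
θ = arccos(-0.21096) ≈ 102.2°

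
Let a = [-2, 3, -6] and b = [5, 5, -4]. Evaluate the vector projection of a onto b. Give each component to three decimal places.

(2.197, 2.197, -1.758)

a · b = (-2)·5 + 3·5 + (-6)·(-4) = -10 + 15 + 24 = 29
|b|² = 25 + 25 + 16 = 66
proj_b a = (29/66) · (5, 5, -4) ≈ (2.197, 2.197, -1.758)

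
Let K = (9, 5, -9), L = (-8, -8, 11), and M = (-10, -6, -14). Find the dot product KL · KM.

366

KL = L − K = (-17, -13, 20)
KM = M − K = (-19, -11, -5)
KL · KM = (-17)·(-19) + (-13)·(-11) + 20·(-5) = 323 + 143 - 100 = 366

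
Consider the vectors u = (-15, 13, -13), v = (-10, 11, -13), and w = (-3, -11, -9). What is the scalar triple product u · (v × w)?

v × w:
i: 11·(-9) - (-13)·(-11) = -99 - 143 = -242
j: (-13)·(-3) - (-10)·(-9) = 39 - 90 = -51
k: (-10)·(-11) - 11·(-3) = 110 - (-33) = 143
v × w = (-242, -51, 143)
u · (v × w) = (-15)·(-242) + 13·(-51) + (-13)·143 = 3630 - 663 - 1859 = 1108

1108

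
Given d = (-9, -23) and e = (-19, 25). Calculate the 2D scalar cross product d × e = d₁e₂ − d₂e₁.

-662

(-9)·25 - (-23)·(-19) = -225 - 437 = -662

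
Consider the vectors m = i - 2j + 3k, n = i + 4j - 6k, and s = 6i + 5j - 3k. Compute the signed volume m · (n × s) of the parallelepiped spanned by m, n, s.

27

n × s:
i: 4·(-3) - (-6)·5 = -12 - (-30) = 18
j: (-6)·6 - 1·(-3) = -36 - (-3) = -33
k: 1·5 - 4·6 = 5 - 24 = -19
n × s = (18, -33, -19)
m · (n × s) = 1·18 + (-2)·(-33) + 3·(-19) = 18 + 66 - 57 = 27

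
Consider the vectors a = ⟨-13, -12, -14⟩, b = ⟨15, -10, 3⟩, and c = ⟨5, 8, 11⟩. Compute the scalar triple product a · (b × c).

1162

b × c:
i: (-10)·11 - 3·8 = -110 - 24 = -134
j: 3·5 - 15·11 = 15 - 165 = -150
k: 15·8 - (-10)·5 = 120 - (-50) = 170
b × c = (-134, -150, 170)
a · (b × c) = (-13)·(-134) + (-12)·(-150) + (-14)·170 = 1742 + 1800 - 2380 = 1162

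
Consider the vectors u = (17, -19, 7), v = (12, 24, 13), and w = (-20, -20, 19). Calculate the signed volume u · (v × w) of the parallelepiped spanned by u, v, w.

23124

v × w:
i: 24·19 - 13·(-20) = 456 - (-260) = 716
j: 13·(-20) - 12·19 = -260 - 228 = -488
k: 12·(-20) - 24·(-20) = -240 - (-480) = 240
v × w = (716, -488, 240)
u · (v × w) = 17·716 + (-19)·(-488) + 7·240 = 12172 + 9272 + 1680 = 23124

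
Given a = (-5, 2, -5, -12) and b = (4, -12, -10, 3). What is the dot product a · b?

a · b = (-5)·4 + 2·(-12) + (-5)·(-10) + (-12)·3 = -20 - 24 + 50 - 36 = -30

-30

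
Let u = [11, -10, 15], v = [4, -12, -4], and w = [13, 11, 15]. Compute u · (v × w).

v × w:
i: (-12)·15 - (-4)·11 = -180 - (-44) = -136
j: (-4)·13 - 4·15 = -52 - 60 = -112
k: 4·11 - (-12)·13 = 44 - (-156) = 200
v × w = (-136, -112, 200)
u · (v × w) = 11·(-136) + (-10)·(-112) + 15·200 = -1496 + 1120 + 3000 = 2624

2624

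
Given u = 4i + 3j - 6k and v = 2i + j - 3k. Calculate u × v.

i: 3·(-3) - (-6)·1 = -9 - (-6) = -3
j: (-6)·2 - 4·(-3) = -12 - (-12) = 0
k: 4·1 - 3·2 = 4 - 6 = -2
u × v = (-3, 0, -2)

(-3, 0, -2)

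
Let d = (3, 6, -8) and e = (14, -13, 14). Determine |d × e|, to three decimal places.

198.104

i: 6·14 - (-8)·(-13) = 84 - 104 = -20
j: (-8)·14 - 3·14 = -112 - 42 = -154
k: 3·(-13) - 6·14 = -39 - 84 = -123
d × e = (-20, -154, -123)
|d × e| = √((-20)² + (-154)² + (-123)²) = √39245 ≈ 198.1035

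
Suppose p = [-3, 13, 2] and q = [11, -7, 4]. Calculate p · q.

-116

p · q = (-3)·11 + 13·(-7) + 2·4 = -33 - 91 + 8 = -116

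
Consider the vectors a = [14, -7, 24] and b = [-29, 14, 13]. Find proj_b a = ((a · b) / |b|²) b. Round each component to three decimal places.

(4.617, -2.229, -2.070)

a · b = 14·(-29) + (-7)·14 + 24·13 = -406 - 98 + 312 = -192
|b|² = 841 + 196 + 169 = 1206
proj_b a = (-192/1206) · (-29, 14, 13) ≈ (4.617, -2.229, -2.070)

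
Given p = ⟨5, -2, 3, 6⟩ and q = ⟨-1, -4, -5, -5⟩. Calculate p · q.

p · q = 5·(-1) + (-2)·(-4) + 3·(-5) + 6·(-5) = -5 + 8 - 15 - 30 = -42

-42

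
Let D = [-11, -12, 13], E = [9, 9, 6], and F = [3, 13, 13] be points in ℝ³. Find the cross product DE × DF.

(175, -98, 206)

DE = (20, 21, -7)
DF = (14, 25, 0)
i: 21·0 - (-7)·25 = 0 - (-175) = 175
j: (-7)·14 - 20·0 = -98 - 0 = -98
k: 20·25 - 21·14 = 500 - 294 = 206
DE × DF = (175, -98, 206)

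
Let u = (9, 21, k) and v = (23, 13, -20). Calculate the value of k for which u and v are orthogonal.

u · v = 9·23 + 21·13 + k·(-20) = 480 - 20k
Set equal to 0: -20k = -480, so k = 24.

24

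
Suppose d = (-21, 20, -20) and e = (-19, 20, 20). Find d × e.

(800, 800, -40)

i: 20·20 - (-20)·20 = 400 - (-400) = 800
j: (-20)·(-19) - (-21)·20 = 380 - (-420) = 800
k: (-21)·20 - 20·(-19) = -420 - (-380) = -40
d × e = (800, 800, -40)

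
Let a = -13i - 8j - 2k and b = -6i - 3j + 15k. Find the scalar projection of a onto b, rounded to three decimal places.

a · b = (-13)·(-6) + (-8)·(-3) + (-2)·15 = 78 + 24 - 30 = 72
|b| = √(36 + 9 + 225) = √270 ≈ 16.4317
comp_b a = 72 / √270 ≈ 4.382

4.382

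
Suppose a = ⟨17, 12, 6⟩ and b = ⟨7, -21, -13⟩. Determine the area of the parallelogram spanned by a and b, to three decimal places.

514.344

i: 12·(-13) - 6·(-21) = -156 - (-126) = -30
j: 6·7 - 17·(-13) = 42 - (-221) = 263
k: 17·(-21) - 12·7 = -357 - 84 = -441
a × b = (-30, 263, -441)
|a × b| = √((-30)² + 263² + (-441)²) = √264550 ≈ 514.3442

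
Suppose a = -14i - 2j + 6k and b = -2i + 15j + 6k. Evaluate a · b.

a · b = (-14)·(-2) + (-2)·15 + 6·6 = 28 - 30 + 36 = 34

34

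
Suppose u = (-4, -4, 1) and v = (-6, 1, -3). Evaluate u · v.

u · v = (-4)·(-6) + (-4)·1 + 1·(-3) = 24 - 4 - 3 = 17

17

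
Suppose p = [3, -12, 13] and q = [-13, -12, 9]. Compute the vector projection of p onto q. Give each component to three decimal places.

p · q = 3·(-13) + (-12)·(-12) + 13·9 = -39 + 144 + 117 = 222
|q|² = 169 + 144 + 81 = 394
proj_q p = (222/394) · (-13, -12, 9) ≈ (-7.325, -6.761, 5.071)

(-7.325, -6.761, 5.071)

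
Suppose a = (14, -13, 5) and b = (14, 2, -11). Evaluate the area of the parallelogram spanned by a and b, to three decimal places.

i: (-13)·(-11) - 5·2 = 143 - 10 = 133
j: 5·14 - 14·(-11) = 70 - (-154) = 224
k: 14·2 - (-13)·14 = 28 - (-182) = 210
a × b = (133, 224, 210)
|a × b| = √(133² + 224² + 210²) = √111965 ≈ 334.6117

334.612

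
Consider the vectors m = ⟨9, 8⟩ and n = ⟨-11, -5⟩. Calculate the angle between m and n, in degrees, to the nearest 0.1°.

m · n = 9·(-11) + 8·(-5) = -99 - 40 = -139
|m|² = 81 + 64 = 145,  |m| = √145 ≈ 12.041595
|n|² = 121 + 25 = 146,  |n| = √146 ≈ 12.083046
cos θ = -139 / (12.041595 · 12.083046) ≈ -0.95533
θ = arccos(-0.95533) ≈ 162.8°

162.8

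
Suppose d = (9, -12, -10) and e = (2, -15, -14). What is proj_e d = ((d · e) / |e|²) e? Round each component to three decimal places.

(1.591, -11.929, -11.134)

d · e = 9·2 + (-12)·(-15) + (-10)·(-14) = 18 + 180 + 140 = 338
|e|² = 4 + 225 + 196 = 425
proj_e d = (338/425) · (2, -15, -14) ≈ (1.591, -11.929, -11.134)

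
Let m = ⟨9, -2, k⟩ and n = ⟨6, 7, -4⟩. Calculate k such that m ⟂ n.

10

m · n = 9·6 + (-2)·7 + k·(-4) = 40 - 4k
Set equal to 0: -4k = -40, so k = 10.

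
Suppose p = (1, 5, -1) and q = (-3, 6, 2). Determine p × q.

(16, 1, 21)

i: 5·2 - (-1)·6 = 10 - (-6) = 16
j: (-1)·(-3) - 1·2 = 3 - 2 = 1
k: 1·6 - 5·(-3) = 6 - (-15) = 21
p × q = (16, 1, 21)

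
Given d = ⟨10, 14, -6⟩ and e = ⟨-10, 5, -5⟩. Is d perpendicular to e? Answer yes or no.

yes

d · e = 10·(-10) + 14·5 + (-6)·(-5) = -100 + 70 + 30 = 0
Zero, so the vectors are orthogonal.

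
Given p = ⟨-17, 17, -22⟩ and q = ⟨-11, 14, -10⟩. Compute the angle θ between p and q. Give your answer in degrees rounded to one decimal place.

p · q = (-17)·(-11) + 17·14 + (-22)·(-10) = 187 + 238 + 220 = 645
|p|² = 289 + 289 + 484 = 1062,  |p| = √1062 ≈ 32.588341
|q|² = 121 + 196 + 100 = 417,  |q| = √417 ≈ 20.420578
cos θ = 645 / (32.588341 · 20.420578) ≈ 0.96924
θ = arccos(0.96924) ≈ 14.2°

14.2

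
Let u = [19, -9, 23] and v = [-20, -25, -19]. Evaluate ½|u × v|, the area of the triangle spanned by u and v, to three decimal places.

498.834

i: (-9)·(-19) - 23·(-25) = 171 - (-575) = 746
j: 23·(-20) - 19·(-19) = -460 - (-361) = -99
k: 19·(-25) - (-9)·(-20) = -475 - 180 = -655
u × v = (746, -99, -655)
|u × v| = √(746² + (-99)² + (-655)²) = √995342 ≈ 997.6683
area = ½ · 997.6683 ≈ 498.834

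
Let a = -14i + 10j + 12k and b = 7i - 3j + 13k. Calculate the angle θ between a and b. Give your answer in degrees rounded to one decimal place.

84.9

a · b = (-14)·7 + 10·(-3) + 12·13 = -98 - 30 + 156 = 28
|a|² = 196 + 100 + 144 = 440,  |a| = √440 ≈ 20.976177
|b|² = 49 + 9 + 169 = 227,  |b| = √227 ≈ 15.066519
cos θ = 28 / (20.976177 · 15.066519) ≈ 0.08860
θ = arccos(0.08860) ≈ 84.9°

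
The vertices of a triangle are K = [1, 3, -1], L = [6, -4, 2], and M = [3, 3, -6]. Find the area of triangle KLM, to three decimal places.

24.403

KL = (5, -7, 3),  KM = (2, 0, -5)
i: (-7)·(-5) - 3·0 = 35 - 0 = 35
j: 3·2 - 5·(-5) = 6 - (-25) = 31
k: 5·0 - (-7)·2 = 0 - (-14) = 14
KL × KM = (35, 31, 14)
|KL × KM| = √2382 ≈ 48.8057
area = ½ · 48.8057 ≈ 24.403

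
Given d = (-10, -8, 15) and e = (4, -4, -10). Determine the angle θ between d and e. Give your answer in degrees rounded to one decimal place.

d · e = (-10)·4 + (-8)·(-4) + 15·(-10) = -40 + 32 - 150 = -158
|d|² = 100 + 64 + 225 = 389,  |d| = √389 ≈ 19.723083
|e|² = 16 + 16 + 100 = 132,  |e| = √132 ≈ 11.489125
cos θ = -158 / (19.723083 · 11.489125) ≈ -0.69726
θ = arccos(-0.69726) ≈ 134.2°

134.2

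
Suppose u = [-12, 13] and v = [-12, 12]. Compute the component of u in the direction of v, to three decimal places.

17.678

u · v = (-12)·(-12) + 13·12 = 144 + 156 = 300
|v| = √(144 + 144) = √288 ≈ 16.9706
comp_v u = 300 / √288 ≈ 17.678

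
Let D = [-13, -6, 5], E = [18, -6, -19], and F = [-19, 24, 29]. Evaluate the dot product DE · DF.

DE = E − D = (31, 0, -24)
DF = F − D = (-6, 30, 24)
DE · DF = 31·(-6) + 0·30 + (-24)·24 = -186 + 0 - 576 = -762

-762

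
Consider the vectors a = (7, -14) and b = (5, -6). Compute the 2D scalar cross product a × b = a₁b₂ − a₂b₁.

7·(-6) - (-14)·5 = -42 - (-70) = 28

28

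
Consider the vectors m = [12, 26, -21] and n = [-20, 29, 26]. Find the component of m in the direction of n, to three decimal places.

-0.731

m · n = 12·(-20) + 26·29 + (-21)·26 = -240 + 754 - 546 = -32
|n| = √(400 + 841 + 676) = √1917 ≈ 43.7836
comp_n m = -32 / √1917 ≈ -0.731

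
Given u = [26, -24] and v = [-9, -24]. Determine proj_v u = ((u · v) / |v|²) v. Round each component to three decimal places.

(-4.685, -12.493)

u · v = 26·(-9) + (-24)·(-24) = -234 + 576 = 342
|v|² = 81 + 576 = 657
proj_v u = (342/657) · (-9, -24) ≈ (-4.685, -12.493)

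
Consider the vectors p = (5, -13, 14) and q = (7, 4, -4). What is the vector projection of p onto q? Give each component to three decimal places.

p · q = 5·7 + (-13)·4 + 14·(-4) = 35 - 52 - 56 = -73
|q|² = 49 + 16 + 16 = 81
proj_q p = (-73/81) · (7, 4, -4) ≈ (-6.309, -3.605, 3.605)

(-6.309, -3.605, 3.605)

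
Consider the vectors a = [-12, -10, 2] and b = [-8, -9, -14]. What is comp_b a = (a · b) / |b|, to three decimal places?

8.556

a · b = (-12)·(-8) + (-10)·(-9) + 2·(-14) = 96 + 90 - 28 = 158
|b| = √(64 + 81 + 196) = √341 ≈ 18.4662
comp_b a = 158 / √341 ≈ 8.556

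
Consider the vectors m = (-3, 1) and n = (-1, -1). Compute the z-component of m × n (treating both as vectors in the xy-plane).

4

(-3)·(-1) - 1·(-1) = 3 - (-1) = 4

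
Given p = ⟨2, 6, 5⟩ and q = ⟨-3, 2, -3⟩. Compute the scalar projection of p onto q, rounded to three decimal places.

-1.919

p · q = 2·(-3) + 6·2 + 5·(-3) = -6 + 12 - 15 = -9
|q| = √(9 + 4 + 9) = √22 ≈ 4.6904
comp_q p = -9 / √22 ≈ -1.919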